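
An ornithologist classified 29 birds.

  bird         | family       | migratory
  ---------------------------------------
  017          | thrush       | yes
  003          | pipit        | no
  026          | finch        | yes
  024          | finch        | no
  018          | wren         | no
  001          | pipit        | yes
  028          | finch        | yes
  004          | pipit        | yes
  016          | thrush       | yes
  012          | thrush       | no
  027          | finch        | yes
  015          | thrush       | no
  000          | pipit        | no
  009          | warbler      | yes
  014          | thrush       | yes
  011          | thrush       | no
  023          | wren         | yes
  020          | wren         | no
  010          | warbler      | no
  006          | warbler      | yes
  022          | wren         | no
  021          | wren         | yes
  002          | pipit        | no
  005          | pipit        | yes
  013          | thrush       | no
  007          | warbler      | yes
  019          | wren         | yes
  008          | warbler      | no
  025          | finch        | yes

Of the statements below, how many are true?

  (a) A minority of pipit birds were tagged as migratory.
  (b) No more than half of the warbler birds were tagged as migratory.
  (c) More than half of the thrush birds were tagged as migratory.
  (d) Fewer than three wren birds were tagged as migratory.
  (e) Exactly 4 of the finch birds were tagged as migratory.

(a) pipit: |A| = 6, |A ∩ B| = 3; needs |A ∩ B| < |A ∖ B| — false.
(b) warbler: |A| = 5, |A ∩ B| = 3; needs |A ∩ B| ≤ |A ∖ B| — false.
(c) thrush: |A| = 7, |A ∩ B| = 3; needs |A ∩ B| > |A ∖ B| — false.
(d) wren: |A| = 6, |A ∩ B| = 3; needs |A ∩ B| < 3 — false.
(e) finch: |A| = 5, |A ∩ B| = 4; needs |A ∩ B| = 4 — true.

1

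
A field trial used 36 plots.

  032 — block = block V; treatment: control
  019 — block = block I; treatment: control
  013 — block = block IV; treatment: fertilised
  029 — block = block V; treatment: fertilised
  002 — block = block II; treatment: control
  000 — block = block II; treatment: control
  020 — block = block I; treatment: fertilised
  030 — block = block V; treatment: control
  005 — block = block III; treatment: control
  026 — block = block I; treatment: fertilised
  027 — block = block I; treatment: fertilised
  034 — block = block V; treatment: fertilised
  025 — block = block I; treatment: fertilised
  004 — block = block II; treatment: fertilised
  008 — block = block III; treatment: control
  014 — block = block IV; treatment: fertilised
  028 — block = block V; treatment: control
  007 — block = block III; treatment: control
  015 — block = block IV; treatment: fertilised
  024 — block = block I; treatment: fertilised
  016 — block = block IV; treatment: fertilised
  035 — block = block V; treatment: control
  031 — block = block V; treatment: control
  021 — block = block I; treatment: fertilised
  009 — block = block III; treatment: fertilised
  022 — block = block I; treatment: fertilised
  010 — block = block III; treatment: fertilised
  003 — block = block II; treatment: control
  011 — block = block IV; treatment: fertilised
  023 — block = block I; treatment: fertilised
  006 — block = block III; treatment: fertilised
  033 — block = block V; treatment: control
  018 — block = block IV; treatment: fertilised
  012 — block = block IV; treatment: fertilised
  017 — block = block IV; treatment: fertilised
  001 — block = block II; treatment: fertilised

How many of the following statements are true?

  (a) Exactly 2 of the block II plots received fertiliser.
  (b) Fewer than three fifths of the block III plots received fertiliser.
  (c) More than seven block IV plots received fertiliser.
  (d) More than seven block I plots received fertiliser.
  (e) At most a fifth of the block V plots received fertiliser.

(a) block II: |A| = 5, |A ∩ B| = 2; needs |A ∩ B| = 2 — true.
(b) block III: |A| = 6, |A ∩ B| = 3; needs |A ∩ B| / |A| < 3/5 — true.
(c) block IV: |A| = 8, |A ∩ B| = 8; needs |A ∩ B| > 7 — true.
(d) block I: |A| = 9, |A ∩ B| = 8; needs |A ∩ B| > 7 — true.
(e) block V: |A| = 8, |A ∩ B| = 2; needs |A ∩ B| / |A| ≤ 1/5 — false.

4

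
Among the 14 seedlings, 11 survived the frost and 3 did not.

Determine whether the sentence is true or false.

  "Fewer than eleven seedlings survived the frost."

False

'Fewer than eleven seedlings survived the frost' holds iff |A ∩ B| < 11.
|A| = 14, |A ∩ B| = 11, |A ∖ B| = 3.
|A ∩ B| = 11, so the statement is false.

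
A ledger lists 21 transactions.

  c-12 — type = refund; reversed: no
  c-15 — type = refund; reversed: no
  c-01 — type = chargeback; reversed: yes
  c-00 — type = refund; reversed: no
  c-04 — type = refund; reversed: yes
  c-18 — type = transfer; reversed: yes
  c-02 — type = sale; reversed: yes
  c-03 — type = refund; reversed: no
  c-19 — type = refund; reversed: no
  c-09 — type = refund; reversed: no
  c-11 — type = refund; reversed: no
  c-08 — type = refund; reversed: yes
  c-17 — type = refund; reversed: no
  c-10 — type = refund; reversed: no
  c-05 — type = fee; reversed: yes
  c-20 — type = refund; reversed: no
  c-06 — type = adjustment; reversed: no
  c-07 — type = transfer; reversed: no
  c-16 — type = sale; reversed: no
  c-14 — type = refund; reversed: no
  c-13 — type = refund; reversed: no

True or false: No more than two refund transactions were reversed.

'No more than two refund transactions were reversed' holds iff |A ∩ B| ≤ 2.
A (the restrictor) = {c-12, c-15, c-00, c-04, c-03, c-19, c-09, c-11, c-08, c-17, c-10, c-20, c-14, c-13}, |A| = 14.
A ∩ B = {c-04, c-08}, so |A ∩ B| = 2.
|A ∩ B| = 2, so the statement is true.

True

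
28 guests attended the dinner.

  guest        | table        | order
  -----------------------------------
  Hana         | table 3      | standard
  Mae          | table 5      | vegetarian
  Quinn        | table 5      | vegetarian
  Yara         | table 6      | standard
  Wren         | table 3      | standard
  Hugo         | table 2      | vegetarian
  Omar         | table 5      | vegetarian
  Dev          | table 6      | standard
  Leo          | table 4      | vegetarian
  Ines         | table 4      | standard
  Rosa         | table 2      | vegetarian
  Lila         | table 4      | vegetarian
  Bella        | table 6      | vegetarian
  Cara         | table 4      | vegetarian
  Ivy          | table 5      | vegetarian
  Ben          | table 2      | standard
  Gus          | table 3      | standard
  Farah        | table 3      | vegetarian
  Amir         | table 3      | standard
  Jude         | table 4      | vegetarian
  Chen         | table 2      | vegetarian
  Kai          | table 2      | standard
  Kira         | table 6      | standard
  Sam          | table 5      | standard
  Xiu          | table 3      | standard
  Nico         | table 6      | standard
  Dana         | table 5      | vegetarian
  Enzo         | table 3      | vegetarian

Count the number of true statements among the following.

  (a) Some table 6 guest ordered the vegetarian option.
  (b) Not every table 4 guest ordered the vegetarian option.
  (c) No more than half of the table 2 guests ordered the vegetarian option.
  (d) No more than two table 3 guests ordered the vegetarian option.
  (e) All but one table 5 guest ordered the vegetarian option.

4

(a) table 6: |A| = 5, |A ∩ B| = 1; needs A ∩ B ≠ ∅ (|A ∩ B| ≥ 1) — true.
(b) table 4: |A| = 5, |A ∩ B| = 4; needs A ⊄ B (|A ∖ B| ≥ 1) — true.
(c) table 2: |A| = 5, |A ∩ B| = 3; needs |A ∩ B| ≤ |A ∖ B| — false.
(d) table 3: |A| = 7, |A ∩ B| = 2; needs |A ∩ B| ≤ 2 — true.
(e) table 5: |A| = 6, |A ∩ B| = 5; needs |A ∖ B| = 1 — true.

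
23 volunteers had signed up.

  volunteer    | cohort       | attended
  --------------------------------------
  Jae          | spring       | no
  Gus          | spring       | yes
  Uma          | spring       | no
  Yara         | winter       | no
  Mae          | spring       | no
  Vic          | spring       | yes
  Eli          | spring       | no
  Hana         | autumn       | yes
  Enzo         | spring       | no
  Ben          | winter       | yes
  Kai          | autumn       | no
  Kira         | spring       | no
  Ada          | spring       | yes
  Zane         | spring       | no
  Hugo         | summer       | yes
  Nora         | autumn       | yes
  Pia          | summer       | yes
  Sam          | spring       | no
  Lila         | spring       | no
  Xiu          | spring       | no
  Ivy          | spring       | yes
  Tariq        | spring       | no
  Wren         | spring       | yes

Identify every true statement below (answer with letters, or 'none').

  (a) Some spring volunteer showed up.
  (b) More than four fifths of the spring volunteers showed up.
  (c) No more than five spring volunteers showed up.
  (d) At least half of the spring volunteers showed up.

(a), (c)

|A| = 16, |A ∩ B| = 5, |A ∖ B| = 11.
(a) A ∩ B ≠ ∅ (|A ∩ B| ≥ 1): holds.
(b) |A ∩ B| / |A| > 4/5: fails.
(c) |A ∩ B| ≤ 5: holds.
(d) |A ∩ B| ≥ |A ∖ B|: fails.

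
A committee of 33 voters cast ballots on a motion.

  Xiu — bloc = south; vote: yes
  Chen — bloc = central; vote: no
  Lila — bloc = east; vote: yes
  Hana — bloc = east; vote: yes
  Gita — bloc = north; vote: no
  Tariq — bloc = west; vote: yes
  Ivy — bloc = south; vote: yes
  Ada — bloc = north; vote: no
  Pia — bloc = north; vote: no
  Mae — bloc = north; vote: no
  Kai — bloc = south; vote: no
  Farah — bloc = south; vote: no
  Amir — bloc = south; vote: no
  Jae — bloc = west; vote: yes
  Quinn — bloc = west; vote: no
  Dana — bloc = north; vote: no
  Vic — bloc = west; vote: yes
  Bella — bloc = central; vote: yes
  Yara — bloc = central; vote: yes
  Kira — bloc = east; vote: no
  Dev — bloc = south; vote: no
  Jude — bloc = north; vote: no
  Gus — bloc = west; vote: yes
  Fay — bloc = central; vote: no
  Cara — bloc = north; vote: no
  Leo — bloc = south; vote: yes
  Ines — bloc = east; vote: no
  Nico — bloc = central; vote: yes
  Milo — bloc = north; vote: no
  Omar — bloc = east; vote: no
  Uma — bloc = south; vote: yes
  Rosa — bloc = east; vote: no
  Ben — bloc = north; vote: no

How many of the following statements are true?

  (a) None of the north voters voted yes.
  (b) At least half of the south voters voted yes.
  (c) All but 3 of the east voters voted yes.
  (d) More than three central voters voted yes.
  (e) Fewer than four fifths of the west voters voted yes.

(a) north: |A| = 9, |A ∩ B| = 0; needs A ∩ B = ∅ (|A ∩ B| = 0) — true.
(b) south: |A| = 8, |A ∩ B| = 4; needs |A ∩ B| ≥ |A ∖ B| — true.
(c) east: |A| = 6, |A ∩ B| = 2; needs |A ∖ B| = 3 — false.
(d) central: |A| = 5, |A ∩ B| = 3; needs |A ∩ B| > 3 — false.
(e) west: |A| = 5, |A ∩ B| = 4; needs |A ∩ B| / |A| < 4/5 — false.

2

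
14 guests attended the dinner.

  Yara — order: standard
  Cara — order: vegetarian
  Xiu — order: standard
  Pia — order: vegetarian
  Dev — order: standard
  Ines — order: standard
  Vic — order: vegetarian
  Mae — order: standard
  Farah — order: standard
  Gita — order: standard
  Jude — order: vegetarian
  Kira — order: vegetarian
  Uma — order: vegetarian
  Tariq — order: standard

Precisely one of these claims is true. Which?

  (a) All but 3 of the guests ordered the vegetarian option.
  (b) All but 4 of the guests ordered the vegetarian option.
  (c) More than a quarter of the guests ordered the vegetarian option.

(c)

|A| = 14, |A ∩ B| = 6, |A ∖ B| = 8.
(a) requires |A ∖ B| = 3: false.
(b) requires |A ∖ B| = 4: false.
(c) requires |A ∩ B| / |A| > 1/4: true.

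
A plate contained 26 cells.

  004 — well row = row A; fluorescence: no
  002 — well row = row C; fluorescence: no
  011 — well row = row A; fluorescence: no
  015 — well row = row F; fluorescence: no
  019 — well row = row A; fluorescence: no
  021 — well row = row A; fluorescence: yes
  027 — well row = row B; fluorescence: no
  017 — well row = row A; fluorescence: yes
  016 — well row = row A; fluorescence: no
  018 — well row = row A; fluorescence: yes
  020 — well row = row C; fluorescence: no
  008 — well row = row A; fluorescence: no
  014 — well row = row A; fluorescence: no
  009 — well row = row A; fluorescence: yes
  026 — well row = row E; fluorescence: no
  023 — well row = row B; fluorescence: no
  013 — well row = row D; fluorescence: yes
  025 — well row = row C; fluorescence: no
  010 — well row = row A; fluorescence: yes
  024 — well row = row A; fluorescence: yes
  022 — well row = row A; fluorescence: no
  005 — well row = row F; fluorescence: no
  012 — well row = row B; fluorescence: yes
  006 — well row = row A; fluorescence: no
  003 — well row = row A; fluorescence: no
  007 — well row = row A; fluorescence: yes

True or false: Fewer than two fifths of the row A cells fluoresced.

The determiner here denotes the relation: |A ∩ B| / |A| < 2/5.
|A| = 16, |A ∩ B| = 7, |A ∖ B| = 9.
|A ∩ B|/|A| = 7/16, so the statement is false.

False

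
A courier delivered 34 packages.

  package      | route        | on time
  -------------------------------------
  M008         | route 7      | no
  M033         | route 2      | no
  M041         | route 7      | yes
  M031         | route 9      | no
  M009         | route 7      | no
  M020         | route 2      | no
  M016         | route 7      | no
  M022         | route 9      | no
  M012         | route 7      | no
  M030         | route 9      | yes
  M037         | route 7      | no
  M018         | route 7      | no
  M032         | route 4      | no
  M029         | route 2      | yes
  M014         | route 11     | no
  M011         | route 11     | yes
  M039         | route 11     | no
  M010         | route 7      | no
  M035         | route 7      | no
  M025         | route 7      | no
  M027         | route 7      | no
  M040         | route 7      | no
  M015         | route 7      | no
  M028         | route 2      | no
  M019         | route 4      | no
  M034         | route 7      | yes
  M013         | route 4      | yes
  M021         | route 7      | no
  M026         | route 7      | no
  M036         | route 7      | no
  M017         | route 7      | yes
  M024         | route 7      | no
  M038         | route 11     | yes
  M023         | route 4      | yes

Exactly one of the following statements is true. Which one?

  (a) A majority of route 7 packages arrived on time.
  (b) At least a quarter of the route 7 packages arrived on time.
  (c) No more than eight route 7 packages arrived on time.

|A| = 19, |A ∩ B| = 3, |A ∖ B| = 16.
(a) requires |A ∩ B| > |A ∖ B|: false.
(b) requires |A ∩ B| / |A| ≥ 1/4: false.
(c) requires |A ∩ B| ≤ 8: true.

(c)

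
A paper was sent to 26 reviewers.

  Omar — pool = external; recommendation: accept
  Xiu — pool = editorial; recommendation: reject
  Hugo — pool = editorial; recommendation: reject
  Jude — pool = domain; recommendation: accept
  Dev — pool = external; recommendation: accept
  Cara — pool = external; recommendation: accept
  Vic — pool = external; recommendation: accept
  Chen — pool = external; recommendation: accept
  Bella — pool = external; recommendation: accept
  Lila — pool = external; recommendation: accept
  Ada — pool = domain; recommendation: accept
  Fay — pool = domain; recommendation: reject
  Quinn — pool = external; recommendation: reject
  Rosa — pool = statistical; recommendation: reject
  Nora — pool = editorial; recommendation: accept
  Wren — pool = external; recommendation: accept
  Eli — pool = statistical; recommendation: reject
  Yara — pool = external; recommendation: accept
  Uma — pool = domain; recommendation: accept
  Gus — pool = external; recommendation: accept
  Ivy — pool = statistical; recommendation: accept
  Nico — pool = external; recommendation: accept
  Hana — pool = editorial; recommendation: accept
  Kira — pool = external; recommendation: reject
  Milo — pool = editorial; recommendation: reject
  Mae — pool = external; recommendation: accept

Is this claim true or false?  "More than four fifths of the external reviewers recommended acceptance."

'More than four fifths of the external reviewers recommended acceptance' holds iff |A ∩ B| / |A| > 4/5.
A (the restrictor) = {Omar, Dev, Cara, Vic, Chen, Bella, Lila, Quinn, Wren, Yara, Gus, Nico, Kira, Mae}, |A| = 14.
A ∩ B = {Omar, Dev, Cara, Vic, Chen, Bella, Lila, Wren, Yara, Gus, Nico, Mae}, so |A ∩ B| = 12.
A ∖ B = {Quinn, Kira}, so |A ∖ B| = 2.
|A ∩ B|/|A| = 12/14, so the statement is true.

True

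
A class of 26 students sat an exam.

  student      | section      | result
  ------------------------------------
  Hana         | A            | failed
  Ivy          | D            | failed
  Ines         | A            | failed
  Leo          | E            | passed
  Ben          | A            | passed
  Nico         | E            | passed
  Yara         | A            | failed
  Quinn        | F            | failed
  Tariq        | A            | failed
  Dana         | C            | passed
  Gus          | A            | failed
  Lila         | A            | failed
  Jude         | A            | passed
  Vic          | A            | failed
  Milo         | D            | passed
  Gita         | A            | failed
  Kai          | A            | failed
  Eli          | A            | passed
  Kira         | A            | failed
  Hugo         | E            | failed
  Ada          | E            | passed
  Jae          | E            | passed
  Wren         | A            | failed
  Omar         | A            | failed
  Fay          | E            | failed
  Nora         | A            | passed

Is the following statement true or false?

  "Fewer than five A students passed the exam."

True

'Fewer than five A students passed the exam' holds iff |A ∩ B| < 5.
|A| = 16, |A ∩ B| = 4, |A ∖ B| = 12.
|A ∩ B| = 4, so the statement is true.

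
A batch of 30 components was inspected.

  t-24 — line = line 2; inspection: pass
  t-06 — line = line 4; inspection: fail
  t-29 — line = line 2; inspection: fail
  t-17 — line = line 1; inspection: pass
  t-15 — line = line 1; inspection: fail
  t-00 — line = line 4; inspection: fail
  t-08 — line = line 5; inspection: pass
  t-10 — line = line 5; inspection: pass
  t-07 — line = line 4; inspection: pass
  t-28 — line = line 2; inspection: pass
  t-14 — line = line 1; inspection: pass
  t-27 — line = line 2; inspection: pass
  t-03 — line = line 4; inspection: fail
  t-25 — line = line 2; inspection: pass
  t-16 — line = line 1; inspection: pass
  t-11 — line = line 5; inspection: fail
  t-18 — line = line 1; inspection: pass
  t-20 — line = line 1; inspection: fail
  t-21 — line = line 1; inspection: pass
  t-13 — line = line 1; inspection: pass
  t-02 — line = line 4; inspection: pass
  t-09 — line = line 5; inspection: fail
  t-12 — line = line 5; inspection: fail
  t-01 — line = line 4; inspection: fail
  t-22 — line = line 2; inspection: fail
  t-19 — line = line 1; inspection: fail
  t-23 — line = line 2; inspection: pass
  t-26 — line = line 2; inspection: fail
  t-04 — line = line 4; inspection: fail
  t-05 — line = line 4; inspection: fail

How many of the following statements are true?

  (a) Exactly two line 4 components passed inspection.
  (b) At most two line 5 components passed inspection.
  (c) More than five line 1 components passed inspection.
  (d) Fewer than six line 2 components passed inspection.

(a) line 4: |A| = 8, |A ∩ B| = 2; needs |A ∩ B| = 2 — true.
(b) line 5: |A| = 5, |A ∩ B| = 2; needs |A ∩ B| ≤ 2 — true.
(c) line 1: |A| = 9, |A ∩ B| = 6; needs |A ∩ B| > 5 — true.
(d) line 2: |A| = 8, |A ∩ B| = 5; needs |A ∩ B| < 6 — true.

4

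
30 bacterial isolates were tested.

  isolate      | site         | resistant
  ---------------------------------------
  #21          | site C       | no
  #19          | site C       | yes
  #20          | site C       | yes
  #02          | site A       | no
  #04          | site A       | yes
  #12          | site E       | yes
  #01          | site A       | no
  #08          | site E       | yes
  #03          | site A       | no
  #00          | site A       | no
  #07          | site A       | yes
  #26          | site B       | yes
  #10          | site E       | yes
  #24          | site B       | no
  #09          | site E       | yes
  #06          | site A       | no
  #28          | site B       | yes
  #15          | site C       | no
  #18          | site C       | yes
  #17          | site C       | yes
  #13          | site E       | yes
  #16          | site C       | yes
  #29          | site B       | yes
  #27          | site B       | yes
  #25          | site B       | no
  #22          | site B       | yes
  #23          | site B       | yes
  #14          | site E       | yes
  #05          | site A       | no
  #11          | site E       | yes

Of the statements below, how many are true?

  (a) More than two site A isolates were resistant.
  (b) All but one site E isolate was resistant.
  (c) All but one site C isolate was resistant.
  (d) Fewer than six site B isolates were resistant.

0

(a) site A: |A| = 8, |A ∩ B| = 2; needs |A ∩ B| > 2 — false.
(b) site E: |A| = 7, |A ∩ B| = 7; needs |A ∖ B| = 1 — false.
(c) site C: |A| = 7, |A ∩ B| = 5; needs |A ∖ B| = 1 — false.
(d) site B: |A| = 8, |A ∩ B| = 6; needs |A ∩ B| < 6 — false.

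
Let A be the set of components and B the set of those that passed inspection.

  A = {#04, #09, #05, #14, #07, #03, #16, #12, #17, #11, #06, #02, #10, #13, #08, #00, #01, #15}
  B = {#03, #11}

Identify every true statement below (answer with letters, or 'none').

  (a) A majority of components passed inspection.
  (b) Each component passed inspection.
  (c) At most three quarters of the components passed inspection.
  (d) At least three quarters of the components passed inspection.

|A| = 18, |A ∩ B| = 2, |A ∖ B| = 16.
(a) |A ∩ B| > |A ∖ B|: fails.
(b) A ⊆ B, i.e. every element of A is in B (|A ∖ B| = 0): fails.
(c) |A ∩ B| / |A| ≤ 3/4: holds.
(d) |A ∩ B| / |A| ≥ 3/4: fails.

(c)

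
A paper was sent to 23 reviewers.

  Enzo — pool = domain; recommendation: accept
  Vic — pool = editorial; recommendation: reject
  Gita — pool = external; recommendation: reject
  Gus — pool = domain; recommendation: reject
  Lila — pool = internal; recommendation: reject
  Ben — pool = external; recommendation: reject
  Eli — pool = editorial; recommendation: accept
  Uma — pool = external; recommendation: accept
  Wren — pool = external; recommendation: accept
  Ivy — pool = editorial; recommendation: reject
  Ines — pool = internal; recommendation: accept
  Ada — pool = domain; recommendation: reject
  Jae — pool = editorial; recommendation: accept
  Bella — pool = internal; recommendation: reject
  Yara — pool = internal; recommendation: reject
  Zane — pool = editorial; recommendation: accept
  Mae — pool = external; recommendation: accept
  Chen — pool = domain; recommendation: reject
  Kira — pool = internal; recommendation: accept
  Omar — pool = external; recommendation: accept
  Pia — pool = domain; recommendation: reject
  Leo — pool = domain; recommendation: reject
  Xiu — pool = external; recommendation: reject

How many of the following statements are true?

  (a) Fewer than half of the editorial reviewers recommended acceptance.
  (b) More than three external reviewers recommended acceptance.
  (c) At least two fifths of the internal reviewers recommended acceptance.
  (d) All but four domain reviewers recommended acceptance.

(a) editorial: |A| = 5, |A ∩ B| = 3; needs |A ∩ B| < |A ∖ B| — false.
(b) external: |A| = 7, |A ∩ B| = 4; needs |A ∩ B| > 3 — true.
(c) internal: |A| = 5, |A ∩ B| = 2; needs |A ∩ B| / |A| ≥ 2/5 — true.
(d) domain: |A| = 6, |A ∩ B| = 1; needs |A ∖ B| = 4 — false.

2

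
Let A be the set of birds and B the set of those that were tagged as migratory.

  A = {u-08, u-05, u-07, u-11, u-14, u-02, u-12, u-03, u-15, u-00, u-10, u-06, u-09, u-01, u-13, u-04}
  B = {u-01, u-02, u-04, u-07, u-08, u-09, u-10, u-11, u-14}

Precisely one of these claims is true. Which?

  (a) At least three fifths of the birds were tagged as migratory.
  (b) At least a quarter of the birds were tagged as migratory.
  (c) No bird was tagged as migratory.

|A| = 16, |A ∩ B| = 9, |A ∖ B| = 7.
(a) requires |A ∩ B| / |A| ≥ 3/5: false.
(b) requires |A ∩ B| / |A| ≥ 1/4: true.
(c) requires A ∩ B = ∅ (|A ∩ B| = 0): false.

(b)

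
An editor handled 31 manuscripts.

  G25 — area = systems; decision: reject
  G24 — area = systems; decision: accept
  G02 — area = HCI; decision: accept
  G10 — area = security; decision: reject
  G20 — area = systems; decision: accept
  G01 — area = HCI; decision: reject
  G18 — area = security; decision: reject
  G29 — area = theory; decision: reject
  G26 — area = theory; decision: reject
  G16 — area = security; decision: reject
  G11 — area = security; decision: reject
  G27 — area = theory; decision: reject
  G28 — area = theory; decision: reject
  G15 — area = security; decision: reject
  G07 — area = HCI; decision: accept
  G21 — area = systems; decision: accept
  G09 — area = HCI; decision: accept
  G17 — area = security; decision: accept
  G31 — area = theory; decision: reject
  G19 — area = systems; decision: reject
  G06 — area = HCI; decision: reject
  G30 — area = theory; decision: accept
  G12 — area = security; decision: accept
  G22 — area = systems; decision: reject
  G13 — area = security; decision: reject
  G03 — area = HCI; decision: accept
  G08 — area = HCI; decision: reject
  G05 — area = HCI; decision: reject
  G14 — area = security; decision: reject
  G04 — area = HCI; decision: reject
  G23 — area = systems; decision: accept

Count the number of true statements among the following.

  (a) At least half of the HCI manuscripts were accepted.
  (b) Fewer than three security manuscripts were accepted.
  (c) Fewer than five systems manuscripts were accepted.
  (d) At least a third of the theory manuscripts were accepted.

2

(a) HCI: |A| = 9, |A ∩ B| = 4; needs |A ∩ B| ≥ |A ∖ B| — false.
(b) security: |A| = 9, |A ∩ B| = 2; needs |A ∩ B| < 3 — true.
(c) systems: |A| = 7, |A ∩ B| = 4; needs |A ∩ B| < 5 — true.
(d) theory: |A| = 6, |A ∩ B| = 1; needs |A ∩ B| / |A| ≥ 1/3 — false.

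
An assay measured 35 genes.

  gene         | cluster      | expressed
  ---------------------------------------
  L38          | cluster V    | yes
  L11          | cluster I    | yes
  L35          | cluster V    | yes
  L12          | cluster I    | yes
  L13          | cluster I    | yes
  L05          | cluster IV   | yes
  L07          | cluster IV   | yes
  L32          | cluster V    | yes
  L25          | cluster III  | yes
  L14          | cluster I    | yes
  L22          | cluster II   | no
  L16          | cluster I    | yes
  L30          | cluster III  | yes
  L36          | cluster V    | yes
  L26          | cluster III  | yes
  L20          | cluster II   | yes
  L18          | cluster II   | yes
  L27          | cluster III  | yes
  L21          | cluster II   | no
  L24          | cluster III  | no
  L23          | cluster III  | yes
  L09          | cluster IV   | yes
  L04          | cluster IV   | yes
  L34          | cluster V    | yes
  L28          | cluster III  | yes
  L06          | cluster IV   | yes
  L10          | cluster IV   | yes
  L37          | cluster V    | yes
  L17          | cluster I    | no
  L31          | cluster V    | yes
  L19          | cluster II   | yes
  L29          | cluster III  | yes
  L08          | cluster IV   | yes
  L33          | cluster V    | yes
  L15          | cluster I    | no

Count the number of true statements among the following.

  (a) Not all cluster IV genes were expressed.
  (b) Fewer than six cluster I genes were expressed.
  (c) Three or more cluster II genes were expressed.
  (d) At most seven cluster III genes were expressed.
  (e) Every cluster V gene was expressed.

4

(a) cluster IV: |A| = 7, |A ∩ B| = 7; needs A ⊄ B (|A ∖ B| ≥ 1) — false.
(b) cluster I: |A| = 7, |A ∩ B| = 5; needs |A ∩ B| < 6 — true.
(c) cluster II: |A| = 5, |A ∩ B| = 3; needs |A ∩ B| ≥ 3 — true.
(d) cluster III: |A| = 8, |A ∩ B| = 7; needs |A ∩ B| ≤ 7 — true.
(e) cluster V: |A| = 8, |A ∩ B| = 8; needs A ⊆ B, i.e. every element of A is in B (|A ∖ B| = 0) — true.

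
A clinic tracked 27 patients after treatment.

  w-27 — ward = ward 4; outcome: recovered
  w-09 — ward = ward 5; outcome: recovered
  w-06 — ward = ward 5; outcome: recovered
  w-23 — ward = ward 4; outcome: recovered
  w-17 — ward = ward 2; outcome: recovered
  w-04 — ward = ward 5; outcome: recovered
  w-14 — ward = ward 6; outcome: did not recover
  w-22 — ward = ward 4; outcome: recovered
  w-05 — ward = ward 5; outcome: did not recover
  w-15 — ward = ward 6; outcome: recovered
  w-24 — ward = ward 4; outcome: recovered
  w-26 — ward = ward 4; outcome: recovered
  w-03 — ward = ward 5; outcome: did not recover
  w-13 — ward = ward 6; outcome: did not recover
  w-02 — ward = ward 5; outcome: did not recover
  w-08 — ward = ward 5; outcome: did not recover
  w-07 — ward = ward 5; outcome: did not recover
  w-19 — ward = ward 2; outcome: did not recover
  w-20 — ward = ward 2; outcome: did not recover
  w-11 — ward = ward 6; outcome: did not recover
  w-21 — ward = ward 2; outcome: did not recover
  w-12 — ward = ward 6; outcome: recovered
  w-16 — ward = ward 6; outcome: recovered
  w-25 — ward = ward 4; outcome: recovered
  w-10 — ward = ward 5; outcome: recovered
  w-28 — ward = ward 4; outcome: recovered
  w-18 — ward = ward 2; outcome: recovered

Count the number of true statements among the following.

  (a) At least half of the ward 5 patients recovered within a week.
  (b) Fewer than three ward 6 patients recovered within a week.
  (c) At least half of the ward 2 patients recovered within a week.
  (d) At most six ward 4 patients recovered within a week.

0

(a) ward 5: |A| = 9, |A ∩ B| = 4; needs |A ∩ B| ≥ |A ∖ B| — false.
(b) ward 6: |A| = 6, |A ∩ B| = 3; needs |A ∩ B| < 3 — false.
(c) ward 2: |A| = 5, |A ∩ B| = 2; needs |A ∩ B| ≥ |A ∖ B| — false.
(d) ward 4: |A| = 7, |A ∩ B| = 7; needs |A ∩ B| ≤ 6 — false.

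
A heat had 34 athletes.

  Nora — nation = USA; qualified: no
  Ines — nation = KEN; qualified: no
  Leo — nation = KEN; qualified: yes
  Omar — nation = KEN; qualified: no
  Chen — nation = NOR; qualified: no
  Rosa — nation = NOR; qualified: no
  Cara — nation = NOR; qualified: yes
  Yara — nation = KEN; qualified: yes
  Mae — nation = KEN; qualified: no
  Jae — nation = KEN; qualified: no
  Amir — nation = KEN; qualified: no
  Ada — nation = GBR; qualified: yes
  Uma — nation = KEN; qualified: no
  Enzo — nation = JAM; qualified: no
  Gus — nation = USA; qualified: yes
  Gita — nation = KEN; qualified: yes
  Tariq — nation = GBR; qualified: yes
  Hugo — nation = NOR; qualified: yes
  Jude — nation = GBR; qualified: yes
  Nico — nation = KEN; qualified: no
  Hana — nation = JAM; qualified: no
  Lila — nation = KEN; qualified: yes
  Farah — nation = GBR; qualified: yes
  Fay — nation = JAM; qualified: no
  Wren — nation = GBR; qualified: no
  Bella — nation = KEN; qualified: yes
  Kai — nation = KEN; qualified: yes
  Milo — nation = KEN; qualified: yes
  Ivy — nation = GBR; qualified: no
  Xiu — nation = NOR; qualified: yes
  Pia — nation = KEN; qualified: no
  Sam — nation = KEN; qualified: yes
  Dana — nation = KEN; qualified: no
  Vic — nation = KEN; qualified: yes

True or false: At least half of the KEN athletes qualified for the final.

True

'At least half of the KEN athletes qualified for the final' holds iff |A ∩ B| ≥ |A ∖ B|.
|A| = 18, |A ∩ B| = 9, |A ∖ B| = 9.
9 = 9, so the statement is true.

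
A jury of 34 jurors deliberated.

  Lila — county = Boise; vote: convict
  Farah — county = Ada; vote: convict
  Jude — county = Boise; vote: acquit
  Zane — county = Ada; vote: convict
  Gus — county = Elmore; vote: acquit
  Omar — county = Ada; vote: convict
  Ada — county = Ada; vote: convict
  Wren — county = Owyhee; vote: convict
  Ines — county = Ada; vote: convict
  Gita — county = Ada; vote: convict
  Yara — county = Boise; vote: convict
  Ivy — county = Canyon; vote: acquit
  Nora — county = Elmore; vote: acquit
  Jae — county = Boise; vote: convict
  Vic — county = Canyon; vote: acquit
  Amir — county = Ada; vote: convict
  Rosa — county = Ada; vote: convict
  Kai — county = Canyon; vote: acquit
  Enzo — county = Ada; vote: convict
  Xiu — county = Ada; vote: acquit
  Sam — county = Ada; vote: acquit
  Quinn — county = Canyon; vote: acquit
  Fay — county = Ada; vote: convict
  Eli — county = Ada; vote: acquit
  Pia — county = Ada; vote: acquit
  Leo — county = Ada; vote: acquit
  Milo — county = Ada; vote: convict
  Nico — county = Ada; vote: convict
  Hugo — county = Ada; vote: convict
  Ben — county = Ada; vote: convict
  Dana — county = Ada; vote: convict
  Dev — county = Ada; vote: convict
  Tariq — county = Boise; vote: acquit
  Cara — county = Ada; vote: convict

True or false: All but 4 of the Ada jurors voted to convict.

False

The determiner here denotes the relation: |A ∖ B| = 4.
|A| = 22, |A ∩ B| = 17, |A ∖ B| = 5.
|A ∖ B| = 5, so the statement is false.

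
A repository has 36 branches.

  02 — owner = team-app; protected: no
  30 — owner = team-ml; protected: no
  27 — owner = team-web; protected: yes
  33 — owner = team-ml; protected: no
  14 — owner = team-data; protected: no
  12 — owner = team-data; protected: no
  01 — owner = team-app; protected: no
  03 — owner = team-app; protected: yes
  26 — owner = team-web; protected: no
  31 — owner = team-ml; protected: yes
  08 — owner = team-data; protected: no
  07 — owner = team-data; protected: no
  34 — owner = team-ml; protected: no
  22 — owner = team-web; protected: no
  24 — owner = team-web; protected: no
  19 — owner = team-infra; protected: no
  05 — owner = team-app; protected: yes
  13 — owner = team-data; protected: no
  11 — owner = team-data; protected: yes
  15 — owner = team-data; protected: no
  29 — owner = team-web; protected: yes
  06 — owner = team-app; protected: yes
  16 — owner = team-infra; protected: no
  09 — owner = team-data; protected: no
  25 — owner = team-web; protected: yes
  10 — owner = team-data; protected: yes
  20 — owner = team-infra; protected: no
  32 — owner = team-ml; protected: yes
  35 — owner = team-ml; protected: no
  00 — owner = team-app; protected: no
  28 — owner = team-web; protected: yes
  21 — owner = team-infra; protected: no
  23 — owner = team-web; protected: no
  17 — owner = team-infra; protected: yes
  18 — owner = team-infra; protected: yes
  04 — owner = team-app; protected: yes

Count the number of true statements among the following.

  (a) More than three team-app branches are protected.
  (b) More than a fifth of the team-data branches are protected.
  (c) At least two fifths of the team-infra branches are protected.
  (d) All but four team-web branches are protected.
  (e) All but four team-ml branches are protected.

4

(a) team-app: |A| = 7, |A ∩ B| = 4; needs |A ∩ B| > 3 — true.
(b) team-data: |A| = 9, |A ∩ B| = 2; needs |A ∩ B| / |A| > 1/5 — true.
(c) team-infra: |A| = 6, |A ∩ B| = 2; needs |A ∩ B| / |A| ≥ 2/5 — false.
(d) team-web: |A| = 8, |A ∩ B| = 4; needs |A ∖ B| = 4 — true.
(e) team-ml: |A| = 6, |A ∩ B| = 2; needs |A ∖ B| = 4 — true.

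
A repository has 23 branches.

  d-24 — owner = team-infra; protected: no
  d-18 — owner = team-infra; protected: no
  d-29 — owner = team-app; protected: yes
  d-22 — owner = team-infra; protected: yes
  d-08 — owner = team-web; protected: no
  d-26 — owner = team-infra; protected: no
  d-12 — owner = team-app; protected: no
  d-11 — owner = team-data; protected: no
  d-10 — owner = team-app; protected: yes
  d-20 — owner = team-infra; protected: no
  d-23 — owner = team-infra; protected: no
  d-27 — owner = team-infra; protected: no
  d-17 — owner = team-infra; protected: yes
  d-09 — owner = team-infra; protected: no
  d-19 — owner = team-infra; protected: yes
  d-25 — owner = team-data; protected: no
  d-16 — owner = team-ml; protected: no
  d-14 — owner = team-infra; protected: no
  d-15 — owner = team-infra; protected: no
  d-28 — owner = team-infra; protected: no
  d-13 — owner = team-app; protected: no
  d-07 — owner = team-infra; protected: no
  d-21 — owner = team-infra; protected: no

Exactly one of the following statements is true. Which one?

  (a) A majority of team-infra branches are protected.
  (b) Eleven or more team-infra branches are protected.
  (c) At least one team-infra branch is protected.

(c)

|A| = 15, |A ∩ B| = 3, |A ∖ B| = 12.
(a) requires |A ∩ B| > |A ∖ B|: false.
(b) requires |A ∩ B| ≥ 11: false.
(c) requires A ∩ B ≠ ∅ (|A ∩ B| ≥ 1): true.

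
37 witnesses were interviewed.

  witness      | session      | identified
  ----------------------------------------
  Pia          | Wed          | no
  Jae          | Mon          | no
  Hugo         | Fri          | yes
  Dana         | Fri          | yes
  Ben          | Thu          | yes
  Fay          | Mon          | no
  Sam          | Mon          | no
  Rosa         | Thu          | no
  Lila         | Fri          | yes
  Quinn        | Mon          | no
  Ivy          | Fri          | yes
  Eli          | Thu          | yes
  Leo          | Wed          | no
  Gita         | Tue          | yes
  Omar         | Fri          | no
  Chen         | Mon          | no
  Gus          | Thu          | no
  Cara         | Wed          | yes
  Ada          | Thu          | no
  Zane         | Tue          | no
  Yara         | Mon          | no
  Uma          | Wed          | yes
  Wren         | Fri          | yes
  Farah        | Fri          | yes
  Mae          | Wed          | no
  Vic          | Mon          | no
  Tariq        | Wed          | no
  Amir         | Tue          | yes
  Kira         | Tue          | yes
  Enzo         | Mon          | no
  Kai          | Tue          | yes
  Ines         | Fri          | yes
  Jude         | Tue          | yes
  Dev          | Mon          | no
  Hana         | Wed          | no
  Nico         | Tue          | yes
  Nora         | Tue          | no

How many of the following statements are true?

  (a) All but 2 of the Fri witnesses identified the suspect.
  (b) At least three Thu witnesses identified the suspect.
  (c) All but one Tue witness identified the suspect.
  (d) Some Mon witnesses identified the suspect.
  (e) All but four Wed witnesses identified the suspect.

(a) Fri: |A| = 8, |A ∩ B| = 7; needs |A ∖ B| = 2 — false.
(b) Thu: |A| = 5, |A ∩ B| = 2; needs |A ∩ B| ≥ 3 — false.
(c) Tue: |A| = 8, |A ∩ B| = 6; needs |A ∖ B| = 1 — false.
(d) Mon: |A| = 9, |A ∩ B| = 0; needs A ∩ B ≠ ∅ (|A ∩ B| ≥ 1) — false.
(e) Wed: |A| = 7, |A ∩ B| = 2; needs |A ∖ B| = 4 — false.

0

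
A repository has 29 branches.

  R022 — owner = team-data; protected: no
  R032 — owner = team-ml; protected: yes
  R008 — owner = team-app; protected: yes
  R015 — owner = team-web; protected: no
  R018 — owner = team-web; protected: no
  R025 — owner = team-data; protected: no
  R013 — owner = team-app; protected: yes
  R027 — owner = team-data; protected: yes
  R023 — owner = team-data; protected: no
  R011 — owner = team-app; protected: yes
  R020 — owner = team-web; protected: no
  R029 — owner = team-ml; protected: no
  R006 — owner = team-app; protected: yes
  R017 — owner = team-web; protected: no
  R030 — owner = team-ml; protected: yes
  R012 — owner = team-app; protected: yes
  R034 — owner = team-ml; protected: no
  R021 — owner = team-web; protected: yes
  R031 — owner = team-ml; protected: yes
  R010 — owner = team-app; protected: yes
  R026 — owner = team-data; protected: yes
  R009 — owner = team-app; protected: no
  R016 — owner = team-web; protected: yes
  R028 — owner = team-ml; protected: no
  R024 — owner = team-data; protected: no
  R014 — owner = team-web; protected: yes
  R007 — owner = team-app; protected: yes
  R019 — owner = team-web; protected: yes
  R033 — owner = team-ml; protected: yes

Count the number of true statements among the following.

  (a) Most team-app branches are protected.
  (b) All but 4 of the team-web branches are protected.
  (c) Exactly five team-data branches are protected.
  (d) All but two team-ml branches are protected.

(a) team-app: |A| = 8, |A ∩ B| = 7; needs |A ∩ B| > |A ∖ B| — true.
(b) team-web: |A| = 8, |A ∩ B| = 4; needs |A ∖ B| = 4 — true.
(c) team-data: |A| = 6, |A ∩ B| = 2; needs |A ∩ B| = 5 — false.
(d) team-ml: |A| = 7, |A ∩ B| = 4; needs |A ∖ B| = 2 — false.

2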